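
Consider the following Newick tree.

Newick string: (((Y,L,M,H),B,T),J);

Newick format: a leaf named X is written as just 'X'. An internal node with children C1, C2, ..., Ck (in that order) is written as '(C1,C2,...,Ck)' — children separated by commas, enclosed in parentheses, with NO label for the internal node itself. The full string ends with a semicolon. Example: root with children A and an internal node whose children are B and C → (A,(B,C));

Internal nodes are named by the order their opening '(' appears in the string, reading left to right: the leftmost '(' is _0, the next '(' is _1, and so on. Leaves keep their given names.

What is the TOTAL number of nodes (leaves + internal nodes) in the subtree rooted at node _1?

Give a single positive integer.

Answer: 8

Derivation:
Newick: (((Y,L,M,H),B,T),J);
Locate _1: it is the '(' at position 1 (the 2nd '(' reading left to right).
Query: subtree rooted at _1
_1: subtree_size = 1 + 7
  _2: subtree_size = 1 + 4
    Y: subtree_size = 1 + 0
    L: subtree_size = 1 + 0
    M: subtree_size = 1 + 0
    H: subtree_size = 1 + 0
  B: subtree_size = 1 + 0
  T: subtree_size = 1 + 0
Total subtree size of _1: 8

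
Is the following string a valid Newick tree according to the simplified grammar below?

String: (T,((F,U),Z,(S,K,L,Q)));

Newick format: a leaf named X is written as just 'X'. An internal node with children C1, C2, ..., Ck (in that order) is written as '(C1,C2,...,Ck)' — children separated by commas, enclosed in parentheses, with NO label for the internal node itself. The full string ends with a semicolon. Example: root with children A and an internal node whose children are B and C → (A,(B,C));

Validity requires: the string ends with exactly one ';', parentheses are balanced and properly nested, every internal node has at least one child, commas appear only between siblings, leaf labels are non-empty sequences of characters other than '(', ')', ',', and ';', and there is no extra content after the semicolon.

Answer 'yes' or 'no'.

Answer: yes

Derivation:
Input: (T,((F,U),Z,(S,K,L,Q)));
Paren balance: 4 '(' vs 4 ')' OK
Ends with single ';': True
Full parse: OK
Valid: True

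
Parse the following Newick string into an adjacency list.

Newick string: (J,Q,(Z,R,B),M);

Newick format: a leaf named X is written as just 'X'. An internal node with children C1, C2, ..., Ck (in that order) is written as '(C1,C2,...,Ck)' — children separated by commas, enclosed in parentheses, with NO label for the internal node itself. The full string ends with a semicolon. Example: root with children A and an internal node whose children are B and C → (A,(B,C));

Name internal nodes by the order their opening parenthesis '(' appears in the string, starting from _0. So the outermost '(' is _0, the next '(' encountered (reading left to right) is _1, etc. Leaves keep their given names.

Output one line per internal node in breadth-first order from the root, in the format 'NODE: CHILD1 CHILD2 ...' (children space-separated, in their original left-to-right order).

Input: (J,Q,(Z,R,B),M);
Scanning left-to-right, naming '(' by encounter order:
  pos 0: '(' -> open internal node _0 (depth 1)
  pos 5: '(' -> open internal node _1 (depth 2)
  pos 11: ')' -> close internal node _1 (now at depth 1)
  pos 14: ')' -> close internal node _0 (now at depth 0)
Total internal nodes: 2
BFS adjacency from root:
  _0: J Q _1 M
  _1: Z R B

Answer: _0: J Q _1 M
_1: Z R B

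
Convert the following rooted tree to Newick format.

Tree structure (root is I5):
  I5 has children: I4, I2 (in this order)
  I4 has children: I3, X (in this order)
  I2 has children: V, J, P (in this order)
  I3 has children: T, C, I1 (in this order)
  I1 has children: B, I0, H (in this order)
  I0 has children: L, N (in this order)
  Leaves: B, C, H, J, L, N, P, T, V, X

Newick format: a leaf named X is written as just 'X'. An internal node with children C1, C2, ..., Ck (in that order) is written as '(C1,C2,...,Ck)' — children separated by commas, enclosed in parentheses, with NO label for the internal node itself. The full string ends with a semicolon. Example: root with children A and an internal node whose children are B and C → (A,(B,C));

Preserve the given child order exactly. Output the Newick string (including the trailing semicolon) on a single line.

internal I5 with children ['I4', 'I2']
  internal I4 with children ['I3', 'X']
    internal I3 with children ['T', 'C', 'I1']
      leaf 'T' → 'T'
      leaf 'C' → 'C'
      internal I1 with children ['B', 'I0', 'H']
        leaf 'B' → 'B'
        internal I0 with children ['L', 'N']
          leaf 'L' → 'L'
          leaf 'N' → 'N'
        → '(L,N)'
        leaf 'H' → 'H'
      → '(B,(L,N),H)'
    → '(T,C,(B,(L,N),H))'
    leaf 'X' → 'X'
  → '((T,C,(B,(L,N),H)),X)'
  internal I2 with children ['V', 'J', 'P']
    leaf 'V' → 'V'
    leaf 'J' → 'J'
    leaf 'P' → 'P'
  → '(V,J,P)'
→ '(((T,C,(B,(L,N),H)),X),(V,J,P))'
Final: (((T,C,(B,(L,N),H)),X),(V,J,P));

Answer: (((T,C,(B,(L,N),H)),X),(V,J,P));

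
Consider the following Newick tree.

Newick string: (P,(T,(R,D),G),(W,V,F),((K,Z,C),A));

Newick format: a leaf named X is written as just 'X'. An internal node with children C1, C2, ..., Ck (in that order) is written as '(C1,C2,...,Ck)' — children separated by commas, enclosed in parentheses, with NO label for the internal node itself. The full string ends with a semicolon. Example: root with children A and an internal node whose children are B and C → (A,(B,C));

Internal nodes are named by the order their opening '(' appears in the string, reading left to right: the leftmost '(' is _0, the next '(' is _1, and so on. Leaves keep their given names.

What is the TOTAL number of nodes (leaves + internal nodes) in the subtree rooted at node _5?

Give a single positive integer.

Answer: 4

Derivation:
Newick: (P,(T,(R,D),G),(W,V,F),((K,Z,C),A));
Locate _5: it is the '(' at position 24 (the 6th '(' reading left to right).
Query: subtree rooted at _5
_5: subtree_size = 1 + 3
  K: subtree_size = 1 + 0
  Z: subtree_size = 1 + 0
  C: subtree_size = 1 + 0
Total subtree size of _5: 4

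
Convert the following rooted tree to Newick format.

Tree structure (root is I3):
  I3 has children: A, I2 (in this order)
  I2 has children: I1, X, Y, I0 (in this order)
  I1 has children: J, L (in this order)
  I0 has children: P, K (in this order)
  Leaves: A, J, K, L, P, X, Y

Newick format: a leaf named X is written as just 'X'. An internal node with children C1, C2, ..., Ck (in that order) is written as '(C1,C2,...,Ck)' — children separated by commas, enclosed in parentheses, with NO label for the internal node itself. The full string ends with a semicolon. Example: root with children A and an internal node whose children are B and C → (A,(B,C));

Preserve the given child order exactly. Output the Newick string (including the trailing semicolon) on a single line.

internal I3 with children ['A', 'I2']
  leaf 'A' → 'A'
  internal I2 with children ['I1', 'X', 'Y', 'I0']
    internal I1 with children ['J', 'L']
      leaf 'J' → 'J'
      leaf 'L' → 'L'
    → '(J,L)'
    leaf 'X' → 'X'
    leaf 'Y' → 'Y'
    internal I0 with children ['P', 'K']
      leaf 'P' → 'P'
      leaf 'K' → 'K'
    → '(P,K)'
  → '((J,L),X,Y,(P,K))'
→ '(A,((J,L),X,Y,(P,K)))'
Final: (A,((J,L),X,Y,(P,K)));

Answer: (A,((J,L),X,Y,(P,K)));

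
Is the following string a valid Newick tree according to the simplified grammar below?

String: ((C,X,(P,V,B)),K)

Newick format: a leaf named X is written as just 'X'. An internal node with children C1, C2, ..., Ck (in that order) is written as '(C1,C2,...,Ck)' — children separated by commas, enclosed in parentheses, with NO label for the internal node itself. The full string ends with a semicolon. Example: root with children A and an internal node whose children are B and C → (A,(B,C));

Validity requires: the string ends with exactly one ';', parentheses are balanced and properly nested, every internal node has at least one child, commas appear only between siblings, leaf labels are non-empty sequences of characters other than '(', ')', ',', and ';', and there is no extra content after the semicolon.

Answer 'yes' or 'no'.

Input: ((C,X,(P,V,B)),K)
Paren balance: 3 '(' vs 3 ')' OK
Ends with single ';': False
Full parse: FAILS (must end with ;)
Valid: False

Answer: no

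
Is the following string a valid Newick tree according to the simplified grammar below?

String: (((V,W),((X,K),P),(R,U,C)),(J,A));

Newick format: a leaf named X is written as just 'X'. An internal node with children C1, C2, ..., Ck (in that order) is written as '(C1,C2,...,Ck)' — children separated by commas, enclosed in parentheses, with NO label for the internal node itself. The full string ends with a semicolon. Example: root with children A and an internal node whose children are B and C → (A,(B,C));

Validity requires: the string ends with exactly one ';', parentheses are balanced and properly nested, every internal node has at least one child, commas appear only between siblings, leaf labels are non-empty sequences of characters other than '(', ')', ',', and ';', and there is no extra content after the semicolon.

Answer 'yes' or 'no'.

Answer: yes

Derivation:
Input: (((V,W),((X,K),P),(R,U,C)),(J,A));
Paren balance: 7 '(' vs 7 ')' OK
Ends with single ';': True
Full parse: OK
Valid: True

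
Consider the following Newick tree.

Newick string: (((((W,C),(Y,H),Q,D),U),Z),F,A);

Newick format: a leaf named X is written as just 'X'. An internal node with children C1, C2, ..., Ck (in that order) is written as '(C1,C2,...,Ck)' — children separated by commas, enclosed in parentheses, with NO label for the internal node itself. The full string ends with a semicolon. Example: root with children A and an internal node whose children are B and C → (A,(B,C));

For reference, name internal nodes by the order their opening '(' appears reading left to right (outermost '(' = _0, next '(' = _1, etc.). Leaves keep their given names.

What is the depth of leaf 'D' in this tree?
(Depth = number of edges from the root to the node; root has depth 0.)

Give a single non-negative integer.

Answer: 4

Derivation:
Newick: (((((W,C),(Y,H),Q,D),U),Z),F,A);
Naming internals by '(' encounter order: outermost '(' = _0, next = _1, ...
Query node: D
Path from root: _0 -> _1 -> _2 -> _3 -> D
Depth of D: 4 (number of edges from root)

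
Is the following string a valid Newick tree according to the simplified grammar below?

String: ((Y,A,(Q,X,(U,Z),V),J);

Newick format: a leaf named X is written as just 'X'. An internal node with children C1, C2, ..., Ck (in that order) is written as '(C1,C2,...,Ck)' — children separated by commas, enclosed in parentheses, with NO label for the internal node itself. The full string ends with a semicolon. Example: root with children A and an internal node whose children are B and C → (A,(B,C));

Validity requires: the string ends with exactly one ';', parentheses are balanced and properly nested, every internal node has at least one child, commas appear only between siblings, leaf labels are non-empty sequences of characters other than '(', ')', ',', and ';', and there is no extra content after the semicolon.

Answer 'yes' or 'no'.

Input: ((Y,A,(Q,X,(U,Z),V),J);
Paren balance: 4 '(' vs 3 ')' MISMATCH
Ends with single ';': True
Full parse: FAILS (expected , or ) at pos 22)
Valid: False

Answer: no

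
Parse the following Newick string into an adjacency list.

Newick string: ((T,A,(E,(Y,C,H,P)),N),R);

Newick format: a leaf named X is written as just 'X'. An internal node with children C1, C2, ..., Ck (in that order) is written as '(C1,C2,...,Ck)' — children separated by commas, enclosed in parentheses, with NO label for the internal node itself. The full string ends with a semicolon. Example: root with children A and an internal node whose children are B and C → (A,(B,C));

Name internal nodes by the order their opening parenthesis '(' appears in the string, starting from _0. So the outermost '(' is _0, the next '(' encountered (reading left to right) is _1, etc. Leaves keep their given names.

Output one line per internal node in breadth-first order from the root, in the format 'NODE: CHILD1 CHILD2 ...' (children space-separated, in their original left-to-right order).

Input: ((T,A,(E,(Y,C,H,P)),N),R);
Scanning left-to-right, naming '(' by encounter order:
  pos 0: '(' -> open internal node _0 (depth 1)
  pos 1: '(' -> open internal node _1 (depth 2)
  pos 6: '(' -> open internal node _2 (depth 3)
  pos 9: '(' -> open internal node _3 (depth 4)
  pos 17: ')' -> close internal node _3 (now at depth 3)
  pos 18: ')' -> close internal node _2 (now at depth 2)
  pos 21: ')' -> close internal node _1 (now at depth 1)
  pos 24: ')' -> close internal node _0 (now at depth 0)
Total internal nodes: 4
BFS adjacency from root:
  _0: _1 R
  _1: T A _2 N
  _2: E _3
  _3: Y C H P

Answer: _0: _1 R
_1: T A _2 N
_2: E _3
_3: Y C H P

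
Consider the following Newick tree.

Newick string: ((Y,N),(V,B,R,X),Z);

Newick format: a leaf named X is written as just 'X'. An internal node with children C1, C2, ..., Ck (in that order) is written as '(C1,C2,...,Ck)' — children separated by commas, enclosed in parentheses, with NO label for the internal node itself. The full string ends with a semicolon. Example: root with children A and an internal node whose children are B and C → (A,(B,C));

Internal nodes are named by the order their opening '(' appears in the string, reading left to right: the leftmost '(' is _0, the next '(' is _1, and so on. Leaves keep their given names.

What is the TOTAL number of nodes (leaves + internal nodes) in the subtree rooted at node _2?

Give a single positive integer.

Answer: 5

Derivation:
Newick: ((Y,N),(V,B,R,X),Z);
Locate _2: it is the '(' at position 7 (the 3rd '(' reading left to right).
Query: subtree rooted at _2
_2: subtree_size = 1 + 4
  V: subtree_size = 1 + 0
  B: subtree_size = 1 + 0
  R: subtree_size = 1 + 0
  X: subtree_size = 1 + 0
Total subtree size of _2: 5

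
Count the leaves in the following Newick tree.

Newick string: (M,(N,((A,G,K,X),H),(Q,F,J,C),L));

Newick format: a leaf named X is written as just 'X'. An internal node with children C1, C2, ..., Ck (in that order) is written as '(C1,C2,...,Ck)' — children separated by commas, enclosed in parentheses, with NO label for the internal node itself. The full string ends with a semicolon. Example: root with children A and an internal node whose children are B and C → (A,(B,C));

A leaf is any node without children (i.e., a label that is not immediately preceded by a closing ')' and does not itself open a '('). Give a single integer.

Newick: (M,(N,((A,G,K,X),H),(Q,F,J,C),L));
Scan left-to-right; a leaf is any maximal label run not followed by '(':
  pos 1: leaf 'M' → count = 1
  pos 4: leaf 'N' → count = 2
  pos 8: leaf 'A' → count = 3
  pos 10: leaf 'G' → count = 4
  pos 12: leaf 'K' → count = 5
  pos 14: leaf 'X' → count = 6
  pos 17: leaf 'H' → count = 7
  pos 21: leaf 'Q' → count = 8
  pos 23: leaf 'F' → count = 9
  pos 25: leaf 'J' → count = 10
  pos 27: leaf 'C' → count = 11
  pos 30: leaf 'L' → count = 12
Total leaves: 12

Answer: 12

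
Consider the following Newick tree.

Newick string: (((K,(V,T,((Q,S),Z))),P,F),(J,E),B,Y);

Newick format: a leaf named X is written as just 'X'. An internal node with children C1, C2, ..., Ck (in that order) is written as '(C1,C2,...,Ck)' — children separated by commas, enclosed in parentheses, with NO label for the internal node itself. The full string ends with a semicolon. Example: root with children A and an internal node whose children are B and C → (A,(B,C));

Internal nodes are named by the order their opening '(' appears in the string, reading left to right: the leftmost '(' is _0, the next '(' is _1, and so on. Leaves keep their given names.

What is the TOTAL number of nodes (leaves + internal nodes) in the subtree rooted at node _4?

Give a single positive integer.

Answer: 5

Derivation:
Newick: (((K,(V,T,((Q,S),Z))),P,F),(J,E),B,Y);
Locate _4: it is the '(' at position 10 (the 5th '(' reading left to right).
Query: subtree rooted at _4
_4: subtree_size = 1 + 4
  _5: subtree_size = 1 + 2
    Q: subtree_size = 1 + 0
    S: subtree_size = 1 + 0
  Z: subtree_size = 1 + 0
Total subtree size of _4: 5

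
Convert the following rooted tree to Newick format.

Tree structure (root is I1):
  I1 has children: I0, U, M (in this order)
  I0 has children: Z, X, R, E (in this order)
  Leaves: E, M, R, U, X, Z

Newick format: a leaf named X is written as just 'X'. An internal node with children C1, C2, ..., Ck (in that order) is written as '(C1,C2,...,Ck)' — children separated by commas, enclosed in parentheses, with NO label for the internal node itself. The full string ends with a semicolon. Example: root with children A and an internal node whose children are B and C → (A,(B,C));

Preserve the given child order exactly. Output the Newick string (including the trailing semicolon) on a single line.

internal I1 with children ['I0', 'U', 'M']
  internal I0 with children ['Z', 'X', 'R', 'E']
    leaf 'Z' → 'Z'
    leaf 'X' → 'X'
    leaf 'R' → 'R'
    leaf 'E' → 'E'
  → '(Z,X,R,E)'
  leaf 'U' → 'U'
  leaf 'M' → 'M'
→ '((Z,X,R,E),U,M)'
Final: ((Z,X,R,E),U,M);

Answer: ((Z,X,R,E),U,M);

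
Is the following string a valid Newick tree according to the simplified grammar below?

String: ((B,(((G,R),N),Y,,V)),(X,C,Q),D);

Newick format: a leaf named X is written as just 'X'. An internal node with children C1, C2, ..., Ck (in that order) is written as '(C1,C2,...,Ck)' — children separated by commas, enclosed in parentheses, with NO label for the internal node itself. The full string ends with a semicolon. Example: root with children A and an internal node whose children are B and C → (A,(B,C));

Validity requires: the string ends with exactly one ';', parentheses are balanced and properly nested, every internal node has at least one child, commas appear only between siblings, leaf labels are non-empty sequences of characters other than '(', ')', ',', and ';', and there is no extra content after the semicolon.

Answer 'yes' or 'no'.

Answer: no

Derivation:
Input: ((B,(((G,R),N),Y,,V)),(X,C,Q),D);
Paren balance: 6 '(' vs 6 ')' OK
Ends with single ';': True
Full parse: FAILS (empty leaf label at pos 17)
Valid: False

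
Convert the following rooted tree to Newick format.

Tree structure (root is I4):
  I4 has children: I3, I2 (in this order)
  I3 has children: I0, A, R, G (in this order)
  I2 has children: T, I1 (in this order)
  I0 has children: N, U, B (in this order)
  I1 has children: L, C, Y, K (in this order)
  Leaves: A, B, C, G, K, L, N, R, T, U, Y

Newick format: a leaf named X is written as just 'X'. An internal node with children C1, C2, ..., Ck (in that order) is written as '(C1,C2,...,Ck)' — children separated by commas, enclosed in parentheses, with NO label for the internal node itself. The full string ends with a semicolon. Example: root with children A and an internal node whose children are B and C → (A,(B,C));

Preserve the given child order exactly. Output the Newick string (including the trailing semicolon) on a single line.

Answer: (((N,U,B),A,R,G),(T,(L,C,Y,K)));

Derivation:
internal I4 with children ['I3', 'I2']
  internal I3 with children ['I0', 'A', 'R', 'G']
    internal I0 with children ['N', 'U', 'B']
      leaf 'N' → 'N'
      leaf 'U' → 'U'
      leaf 'B' → 'B'
    → '(N,U,B)'
    leaf 'A' → 'A'
    leaf 'R' → 'R'
    leaf 'G' → 'G'
  → '((N,U,B),A,R,G)'
  internal I2 with children ['T', 'I1']
    leaf 'T' → 'T'
    internal I1 with children ['L', 'C', 'Y', 'K']
      leaf 'L' → 'L'
      leaf 'C' → 'C'
      leaf 'Y' → 'Y'
      leaf 'K' → 'K'
    → '(L,C,Y,K)'
  → '(T,(L,C,Y,K))'
→ '(((N,U,B),A,R,G),(T,(L,C,Y,K)))'
Final: (((N,U,B),A,R,G),(T,(L,C,Y,K)));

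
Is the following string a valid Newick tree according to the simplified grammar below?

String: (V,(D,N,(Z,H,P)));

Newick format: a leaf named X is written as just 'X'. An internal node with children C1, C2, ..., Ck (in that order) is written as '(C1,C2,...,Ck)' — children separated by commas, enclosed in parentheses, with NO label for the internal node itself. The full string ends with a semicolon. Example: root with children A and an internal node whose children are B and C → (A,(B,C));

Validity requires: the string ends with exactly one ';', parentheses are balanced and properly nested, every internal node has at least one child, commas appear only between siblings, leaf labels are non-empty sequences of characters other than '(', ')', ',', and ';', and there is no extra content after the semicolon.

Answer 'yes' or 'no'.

Answer: yes

Derivation:
Input: (V,(D,N,(Z,H,P)));
Paren balance: 3 '(' vs 3 ')' OK
Ends with single ';': True
Full parse: OK
Valid: True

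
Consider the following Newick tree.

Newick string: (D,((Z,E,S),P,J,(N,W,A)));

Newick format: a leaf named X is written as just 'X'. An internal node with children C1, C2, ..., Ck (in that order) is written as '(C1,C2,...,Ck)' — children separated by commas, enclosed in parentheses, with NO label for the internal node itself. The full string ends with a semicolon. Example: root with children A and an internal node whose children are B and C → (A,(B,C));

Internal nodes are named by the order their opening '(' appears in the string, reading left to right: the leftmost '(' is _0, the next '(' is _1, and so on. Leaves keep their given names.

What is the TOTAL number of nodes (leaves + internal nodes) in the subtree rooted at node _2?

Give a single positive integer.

Answer: 4

Derivation:
Newick: (D,((Z,E,S),P,J,(N,W,A)));
Locate _2: it is the '(' at position 4 (the 3rd '(' reading left to right).
Query: subtree rooted at _2
_2: subtree_size = 1 + 3
  Z: subtree_size = 1 + 0
  E: subtree_size = 1 + 0
  S: subtree_size = 1 + 0
Total subtree size of _2: 4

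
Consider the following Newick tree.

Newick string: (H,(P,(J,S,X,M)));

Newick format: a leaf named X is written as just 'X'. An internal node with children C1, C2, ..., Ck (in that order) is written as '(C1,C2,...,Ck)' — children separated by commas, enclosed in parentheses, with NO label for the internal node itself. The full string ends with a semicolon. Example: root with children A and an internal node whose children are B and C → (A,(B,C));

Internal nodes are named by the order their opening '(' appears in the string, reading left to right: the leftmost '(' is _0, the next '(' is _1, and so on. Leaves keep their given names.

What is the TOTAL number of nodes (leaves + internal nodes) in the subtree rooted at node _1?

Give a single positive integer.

Answer: 7

Derivation:
Newick: (H,(P,(J,S,X,M)));
Locate _1: it is the '(' at position 3 (the 2nd '(' reading left to right).
Query: subtree rooted at _1
_1: subtree_size = 1 + 6
  P: subtree_size = 1 + 0
  _2: subtree_size = 1 + 4
    J: subtree_size = 1 + 0
    S: subtree_size = 1 + 0
    X: subtree_size = 1 + 0
    M: subtree_size = 1 + 0
Total subtree size of _1: 7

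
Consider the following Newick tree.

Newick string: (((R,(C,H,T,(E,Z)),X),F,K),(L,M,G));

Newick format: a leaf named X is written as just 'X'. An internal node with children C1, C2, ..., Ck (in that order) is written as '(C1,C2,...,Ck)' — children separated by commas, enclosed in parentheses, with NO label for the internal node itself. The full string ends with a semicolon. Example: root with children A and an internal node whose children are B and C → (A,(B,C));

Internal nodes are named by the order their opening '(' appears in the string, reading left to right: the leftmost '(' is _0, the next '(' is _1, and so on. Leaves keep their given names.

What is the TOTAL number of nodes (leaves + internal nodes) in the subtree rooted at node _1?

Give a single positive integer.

Answer: 13

Derivation:
Newick: (((R,(C,H,T,(E,Z)),X),F,K),(L,M,G));
Locate _1: it is the '(' at position 1 (the 2nd '(' reading left to right).
Query: subtree rooted at _1
_1: subtree_size = 1 + 12
  _2: subtree_size = 1 + 9
    R: subtree_size = 1 + 0
    _3: subtree_size = 1 + 6
      C: subtree_size = 1 + 0
      H: subtree_size = 1 + 0
      T: subtree_size = 1 + 0
      _4: subtree_size = 1 + 2
        E: subtree_size = 1 + 0
        Z: subtree_size = 1 + 0
    X: subtree_size = 1 + 0
  F: subtree_size = 1 + 0
  K: subtree_size = 1 + 0
Total subtree size of _1: 13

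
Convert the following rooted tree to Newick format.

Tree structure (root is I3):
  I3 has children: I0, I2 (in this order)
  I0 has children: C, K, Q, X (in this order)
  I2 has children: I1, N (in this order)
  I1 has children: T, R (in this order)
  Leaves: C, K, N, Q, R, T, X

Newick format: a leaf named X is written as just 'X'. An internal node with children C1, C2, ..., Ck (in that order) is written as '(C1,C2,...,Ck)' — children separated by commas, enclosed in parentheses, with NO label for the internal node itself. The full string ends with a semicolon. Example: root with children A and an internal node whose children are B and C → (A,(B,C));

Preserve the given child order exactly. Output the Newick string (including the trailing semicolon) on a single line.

Answer: ((C,K,Q,X),((T,R),N));

Derivation:
internal I3 with children ['I0', 'I2']
  internal I0 with children ['C', 'K', 'Q', 'X']
    leaf 'C' → 'C'
    leaf 'K' → 'K'
    leaf 'Q' → 'Q'
    leaf 'X' → 'X'
  → '(C,K,Q,X)'
  internal I2 with children ['I1', 'N']
    internal I1 with children ['T', 'R']
      leaf 'T' → 'T'
      leaf 'R' → 'R'
    → '(T,R)'
    leaf 'N' → 'N'
  → '((T,R),N)'
→ '((C,K,Q,X),((T,R),N))'
Final: ((C,K,Q,X),((T,R),N));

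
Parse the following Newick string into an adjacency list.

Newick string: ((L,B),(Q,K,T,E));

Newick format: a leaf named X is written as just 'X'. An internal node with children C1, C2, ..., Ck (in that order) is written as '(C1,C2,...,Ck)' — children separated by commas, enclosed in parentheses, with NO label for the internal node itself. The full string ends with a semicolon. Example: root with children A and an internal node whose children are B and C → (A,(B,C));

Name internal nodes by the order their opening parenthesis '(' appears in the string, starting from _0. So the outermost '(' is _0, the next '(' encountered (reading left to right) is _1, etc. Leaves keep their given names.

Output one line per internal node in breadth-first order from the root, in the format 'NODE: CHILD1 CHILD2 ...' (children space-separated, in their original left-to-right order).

Input: ((L,B),(Q,K,T,E));
Scanning left-to-right, naming '(' by encounter order:
  pos 0: '(' -> open internal node _0 (depth 1)
  pos 1: '(' -> open internal node _1 (depth 2)
  pos 5: ')' -> close internal node _1 (now at depth 1)
  pos 7: '(' -> open internal node _2 (depth 2)
  pos 15: ')' -> close internal node _2 (now at depth 1)
  pos 16: ')' -> close internal node _0 (now at depth 0)
Total internal nodes: 3
BFS adjacency from root:
  _0: _1 _2
  _1: L B
  _2: Q K T E

Answer: _0: _1 _2
_1: L B
_2: Q K T E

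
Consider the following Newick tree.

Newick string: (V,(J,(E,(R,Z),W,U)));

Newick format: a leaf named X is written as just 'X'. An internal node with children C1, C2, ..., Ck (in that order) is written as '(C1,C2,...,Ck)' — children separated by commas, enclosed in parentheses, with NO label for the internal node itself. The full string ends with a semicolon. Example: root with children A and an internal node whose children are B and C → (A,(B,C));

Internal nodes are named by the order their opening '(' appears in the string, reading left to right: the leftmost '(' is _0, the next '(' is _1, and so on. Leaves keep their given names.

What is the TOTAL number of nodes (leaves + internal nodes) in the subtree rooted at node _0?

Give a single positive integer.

Newick: (V,(J,(E,(R,Z),W,U)));
Locate _0: it is the '(' at position 0 (the 1st '(' reading left to right).
Query: subtree rooted at _0
_0: subtree_size = 1 + 10
  V: subtree_size = 1 + 0
  _1: subtree_size = 1 + 8
    J: subtree_size = 1 + 0
    _2: subtree_size = 1 + 6
      E: subtree_size = 1 + 0
      _3: subtree_size = 1 + 2
        R: subtree_size = 1 + 0
        Z: subtree_size = 1 + 0
      W: subtree_size = 1 + 0
      U: subtree_size = 1 + 0
Total subtree size of _0: 11

Answer: 11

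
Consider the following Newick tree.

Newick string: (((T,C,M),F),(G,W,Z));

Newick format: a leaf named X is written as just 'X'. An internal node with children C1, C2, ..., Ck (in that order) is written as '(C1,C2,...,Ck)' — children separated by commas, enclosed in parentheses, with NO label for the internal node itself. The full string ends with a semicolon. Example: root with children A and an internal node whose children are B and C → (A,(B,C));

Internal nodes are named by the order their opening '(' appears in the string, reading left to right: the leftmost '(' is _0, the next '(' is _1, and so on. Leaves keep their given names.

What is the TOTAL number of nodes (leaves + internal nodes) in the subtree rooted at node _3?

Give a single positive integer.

Newick: (((T,C,M),F),(G,W,Z));
Locate _3: it is the '(' at position 13 (the 4th '(' reading left to right).
Query: subtree rooted at _3
_3: subtree_size = 1 + 3
  G: subtree_size = 1 + 0
  W: subtree_size = 1 + 0
  Z: subtree_size = 1 + 0
Total subtree size of _3: 4

Answer: 4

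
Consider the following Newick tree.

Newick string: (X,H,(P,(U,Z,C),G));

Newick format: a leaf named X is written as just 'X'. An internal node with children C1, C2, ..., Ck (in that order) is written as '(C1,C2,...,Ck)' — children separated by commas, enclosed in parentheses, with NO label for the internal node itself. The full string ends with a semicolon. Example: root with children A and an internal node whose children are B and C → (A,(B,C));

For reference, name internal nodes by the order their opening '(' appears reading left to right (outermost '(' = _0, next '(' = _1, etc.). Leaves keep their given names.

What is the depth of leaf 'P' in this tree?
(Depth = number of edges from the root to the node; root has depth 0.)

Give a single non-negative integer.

Answer: 2

Derivation:
Newick: (X,H,(P,(U,Z,C),G));
Naming internals by '(' encounter order: outermost '(' = _0, next = _1, ...
Query node: P
Path from root: _0 -> _1 -> P
Depth of P: 2 (number of edges from root)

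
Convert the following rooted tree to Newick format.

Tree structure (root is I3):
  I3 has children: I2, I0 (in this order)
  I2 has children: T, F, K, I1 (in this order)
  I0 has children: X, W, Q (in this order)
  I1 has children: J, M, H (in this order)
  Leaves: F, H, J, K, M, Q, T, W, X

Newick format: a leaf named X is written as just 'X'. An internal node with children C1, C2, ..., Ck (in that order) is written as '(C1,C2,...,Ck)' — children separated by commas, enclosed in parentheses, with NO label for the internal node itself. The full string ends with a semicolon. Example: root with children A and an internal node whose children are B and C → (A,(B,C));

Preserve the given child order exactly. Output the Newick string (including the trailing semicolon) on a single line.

Answer: ((T,F,K,(J,M,H)),(X,W,Q));

Derivation:
internal I3 with children ['I2', 'I0']
  internal I2 with children ['T', 'F', 'K', 'I1']
    leaf 'T' → 'T'
    leaf 'F' → 'F'
    leaf 'K' → 'K'
    internal I1 with children ['J', 'M', 'H']
      leaf 'J' → 'J'
      leaf 'M' → 'M'
      leaf 'H' → 'H'
    → '(J,M,H)'
  → '(T,F,K,(J,M,H))'
  internal I0 with children ['X', 'W', 'Q']
    leaf 'X' → 'X'
    leaf 'W' → 'W'
    leaf 'Q' → 'Q'
  → '(X,W,Q)'
→ '((T,F,K,(J,M,H)),(X,W,Q))'
Final: ((T,F,K,(J,M,H)),(X,W,Q));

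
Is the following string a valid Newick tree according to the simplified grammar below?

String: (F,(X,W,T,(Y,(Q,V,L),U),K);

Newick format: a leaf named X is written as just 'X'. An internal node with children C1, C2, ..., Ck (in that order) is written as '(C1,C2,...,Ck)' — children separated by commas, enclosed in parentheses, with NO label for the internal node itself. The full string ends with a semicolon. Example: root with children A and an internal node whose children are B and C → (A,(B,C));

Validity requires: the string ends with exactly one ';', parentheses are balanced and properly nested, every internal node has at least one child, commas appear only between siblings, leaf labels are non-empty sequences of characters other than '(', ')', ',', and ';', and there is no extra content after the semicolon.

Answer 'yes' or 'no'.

Answer: no

Derivation:
Input: (F,(X,W,T,(Y,(Q,V,L),U),K);
Paren balance: 4 '(' vs 3 ')' MISMATCH
Ends with single ';': True
Full parse: FAILS (expected , or ) at pos 26)
Valid: False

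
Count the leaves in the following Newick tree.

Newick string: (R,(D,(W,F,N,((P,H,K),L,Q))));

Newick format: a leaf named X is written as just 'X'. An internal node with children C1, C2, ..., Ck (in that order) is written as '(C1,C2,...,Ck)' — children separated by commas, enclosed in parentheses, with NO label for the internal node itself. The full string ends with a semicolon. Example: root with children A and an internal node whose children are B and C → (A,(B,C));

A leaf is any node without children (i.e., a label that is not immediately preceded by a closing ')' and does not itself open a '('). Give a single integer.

Newick: (R,(D,(W,F,N,((P,H,K),L,Q))));
Scan left-to-right; a leaf is any maximal label run not followed by '(':
  pos 1: leaf 'R' → count = 1
  pos 4: leaf 'D' → count = 2
  pos 7: leaf 'W' → count = 3
  pos 9: leaf 'F' → count = 4
  pos 11: leaf 'N' → count = 5
  pos 15: leaf 'P' → count = 6
  pos 17: leaf 'H' → count = 7
  pos 19: leaf 'K' → count = 8
  pos 22: leaf 'L' → count = 9
  pos 24: leaf 'Q' → count = 10
Total leaves: 10

Answer: 10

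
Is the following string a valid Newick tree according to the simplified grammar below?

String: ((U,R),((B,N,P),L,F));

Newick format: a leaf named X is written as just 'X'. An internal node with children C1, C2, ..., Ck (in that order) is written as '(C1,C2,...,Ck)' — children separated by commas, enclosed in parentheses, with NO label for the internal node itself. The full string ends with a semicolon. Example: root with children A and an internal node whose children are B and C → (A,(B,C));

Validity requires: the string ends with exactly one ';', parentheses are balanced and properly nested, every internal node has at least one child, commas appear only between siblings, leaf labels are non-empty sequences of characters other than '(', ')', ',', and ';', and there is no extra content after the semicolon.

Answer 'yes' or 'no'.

Input: ((U,R),((B,N,P),L,F));
Paren balance: 4 '(' vs 4 ')' OK
Ends with single ';': True
Full parse: OK
Valid: True

Answer: yes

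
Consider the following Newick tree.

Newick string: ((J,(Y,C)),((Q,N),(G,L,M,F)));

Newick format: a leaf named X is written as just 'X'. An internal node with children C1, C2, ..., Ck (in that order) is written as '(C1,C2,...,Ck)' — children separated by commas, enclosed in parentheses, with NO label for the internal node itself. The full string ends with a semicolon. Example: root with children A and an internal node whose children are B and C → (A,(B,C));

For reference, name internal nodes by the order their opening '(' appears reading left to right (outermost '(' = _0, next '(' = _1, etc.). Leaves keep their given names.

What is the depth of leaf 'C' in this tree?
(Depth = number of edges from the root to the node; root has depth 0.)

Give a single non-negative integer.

Newick: ((J,(Y,C)),((Q,N),(G,L,M,F)));
Naming internals by '(' encounter order: outermost '(' = _0, next = _1, ...
Query node: C
Path from root: _0 -> _1 -> _2 -> C
Depth of C: 3 (number of edges from root)

Answer: 3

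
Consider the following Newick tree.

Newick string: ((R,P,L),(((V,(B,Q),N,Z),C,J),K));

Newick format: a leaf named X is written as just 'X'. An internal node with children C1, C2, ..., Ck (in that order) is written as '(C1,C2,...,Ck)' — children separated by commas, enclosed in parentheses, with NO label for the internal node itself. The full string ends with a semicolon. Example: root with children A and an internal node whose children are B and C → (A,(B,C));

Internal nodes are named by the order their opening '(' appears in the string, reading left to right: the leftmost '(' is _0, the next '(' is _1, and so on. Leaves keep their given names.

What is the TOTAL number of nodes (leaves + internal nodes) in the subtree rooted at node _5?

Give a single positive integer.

Answer: 3

Derivation:
Newick: ((R,P,L),(((V,(B,Q),N,Z),C,J),K));
Locate _5: it is the '(' at position 14 (the 6th '(' reading left to right).
Query: subtree rooted at _5
_5: subtree_size = 1 + 2
  B: subtree_size = 1 + 0
  Q: subtree_size = 1 + 0
Total subtree size of _5: 3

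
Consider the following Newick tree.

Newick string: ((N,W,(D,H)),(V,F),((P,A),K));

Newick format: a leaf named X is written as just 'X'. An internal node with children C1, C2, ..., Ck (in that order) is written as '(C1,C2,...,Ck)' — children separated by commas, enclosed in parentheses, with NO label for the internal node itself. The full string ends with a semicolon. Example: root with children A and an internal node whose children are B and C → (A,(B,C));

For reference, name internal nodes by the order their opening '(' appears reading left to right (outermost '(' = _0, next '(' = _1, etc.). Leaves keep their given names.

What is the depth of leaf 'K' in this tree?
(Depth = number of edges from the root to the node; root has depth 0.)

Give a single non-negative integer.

Answer: 2

Derivation:
Newick: ((N,W,(D,H)),(V,F),((P,A),K));
Naming internals by '(' encounter order: outermost '(' = _0, next = _1, ...
Query node: K
Path from root: _0 -> _4 -> K
Depth of K: 2 (number of edges from root)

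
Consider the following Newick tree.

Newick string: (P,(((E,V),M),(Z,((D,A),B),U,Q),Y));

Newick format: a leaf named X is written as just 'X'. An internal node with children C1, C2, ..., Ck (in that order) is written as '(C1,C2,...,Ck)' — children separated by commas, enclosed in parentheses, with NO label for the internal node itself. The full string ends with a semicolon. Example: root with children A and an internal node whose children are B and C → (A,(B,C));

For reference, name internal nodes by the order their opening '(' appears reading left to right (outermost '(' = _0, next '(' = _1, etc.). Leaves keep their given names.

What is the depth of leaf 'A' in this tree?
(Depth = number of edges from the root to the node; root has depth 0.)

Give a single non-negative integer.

Answer: 5

Derivation:
Newick: (P,(((E,V),M),(Z,((D,A),B),U,Q),Y));
Naming internals by '(' encounter order: outermost '(' = _0, next = _1, ...
Query node: A
Path from root: _0 -> _1 -> _4 -> _5 -> _6 -> A
Depth of A: 5 (number of edges from root)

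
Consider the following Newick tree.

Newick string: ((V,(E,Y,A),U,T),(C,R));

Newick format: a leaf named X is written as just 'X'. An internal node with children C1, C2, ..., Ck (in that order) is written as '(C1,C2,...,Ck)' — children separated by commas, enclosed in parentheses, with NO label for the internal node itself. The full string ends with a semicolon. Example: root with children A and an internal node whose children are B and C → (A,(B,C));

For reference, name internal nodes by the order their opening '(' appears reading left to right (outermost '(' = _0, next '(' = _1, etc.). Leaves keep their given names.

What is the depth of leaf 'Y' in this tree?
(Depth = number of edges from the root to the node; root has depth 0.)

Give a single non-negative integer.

Newick: ((V,(E,Y,A),U,T),(C,R));
Naming internals by '(' encounter order: outermost '(' = _0, next = _1, ...
Query node: Y
Path from root: _0 -> _1 -> _2 -> Y
Depth of Y: 3 (number of edges from root)

Answer: 3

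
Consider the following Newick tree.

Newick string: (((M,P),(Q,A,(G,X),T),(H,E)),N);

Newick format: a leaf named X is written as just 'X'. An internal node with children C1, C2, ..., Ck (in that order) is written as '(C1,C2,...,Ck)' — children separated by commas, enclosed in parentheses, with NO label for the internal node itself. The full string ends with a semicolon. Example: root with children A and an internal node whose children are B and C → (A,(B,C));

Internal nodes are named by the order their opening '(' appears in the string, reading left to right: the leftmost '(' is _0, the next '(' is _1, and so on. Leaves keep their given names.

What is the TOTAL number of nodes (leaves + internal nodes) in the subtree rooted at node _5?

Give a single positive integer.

Answer: 3

Derivation:
Newick: (((M,P),(Q,A,(G,X),T),(H,E)),N);
Locate _5: it is the '(' at position 22 (the 6th '(' reading left to right).
Query: subtree rooted at _5
_5: subtree_size = 1 + 2
  H: subtree_size = 1 + 0
  E: subtree_size = 1 + 0
Total subtree size of _5: 3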